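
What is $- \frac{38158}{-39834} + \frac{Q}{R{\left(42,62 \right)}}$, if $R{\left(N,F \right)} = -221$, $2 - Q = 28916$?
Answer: $\frac{580096597}{4401657} \approx 131.79$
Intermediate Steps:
$Q = -28914$ ($Q = 2 - 28916 = -28914$)
$- \frac{38158}{-39834} + \frac{Q}{R{\left(42,62 \right)}} = - \frac{38158}{-39834} - \frac{28914}{-221} = \left(-38158\right) \left(- \frac{1}{39834}\right) - - \frac{28914}{221} = \frac{19079}{19917} + \frac{28914}{221} = \frac{580096597}{4401657}$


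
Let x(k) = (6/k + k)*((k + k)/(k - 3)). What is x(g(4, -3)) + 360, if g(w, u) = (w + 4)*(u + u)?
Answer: 4580/17 ≈ 269.41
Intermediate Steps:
g(w, u) = 2*u*(4 + w) (g(w, u) = (4 + w)*(2*u) = 2*u*(4 + w))
x(k) = 2*k*(k + 6/k)/(-3 + k) (x(k) = (k + 6/k)*((2*k)/(-3 + k)) = (k + 6/k)*(2*k/(-3 + k)) = 2*k*(k + 6/k)/(-3 + k))
x(g(4, -3)) + 360 = 2*(6 + (2*(-3)*(4 + 4))²)/(-3 + 2*(-3)*(4 + 4)) + 360 = 2*(6 + (2*(-3)*8)²)/(-3 + 2*(-3)*8) + 360 = 2*(6 + (-48)²)/(-3 - 48) + 360 = 2*(6 + 2304)/(-51) + 360 = 2*(-1/51)*2310 + 360 = -1540/17 + 360 = 4580/17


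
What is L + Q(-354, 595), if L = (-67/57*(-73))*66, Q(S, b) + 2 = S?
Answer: 100838/19 ≈ 5307.3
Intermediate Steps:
Q(S, b) = -2 + S
L = 107602/19 (L = (-67*1/57*(-73))*66 = -67/57*(-73)*66 = (4891/57)*66 = 107602/19 ≈ 5663.3)
L + Q(-354, 595) = 107602/19 + (-2 - 354) = 107602/19 - 356 = 100838/19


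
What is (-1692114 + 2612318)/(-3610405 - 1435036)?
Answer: -920204/5045441 ≈ -0.18238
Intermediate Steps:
(-1692114 + 2612318)/(-3610405 - 1435036) = 920204/(-5045441) = 920204*(-1/5045441) = -920204/5045441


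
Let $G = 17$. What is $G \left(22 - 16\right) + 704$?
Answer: $806$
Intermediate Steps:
$G \left(22 - 16\right) + 704 = 17 \left(22 - 16\right) + 704 = 17 \cdot 6 + 704 = 102 + 704 = 806$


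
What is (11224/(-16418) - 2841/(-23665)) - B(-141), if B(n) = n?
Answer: 27282017674/194265985 ≈ 140.44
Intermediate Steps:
(11224/(-16418) - 2841/(-23665)) - B(-141) = (11224/(-16418) - 2841/(-23665)) - 1*(-141) = (11224*(-1/16418) - 2841*(-1/23665)) + 141 = (-5612/8209 + 2841/23665) + 141 = -109486211/194265985 + 141 = 27282017674/194265985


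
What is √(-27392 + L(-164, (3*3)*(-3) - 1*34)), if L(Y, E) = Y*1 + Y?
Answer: 6*I*√770 ≈ 166.49*I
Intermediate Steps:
L(Y, E) = 2*Y (L(Y, E) = Y + Y = 2*Y)
√(-27392 + L(-164, (3*3)*(-3) - 1*34)) = √(-27392 + 2*(-164)) = √(-27392 - 328) = √(-27720) = 6*I*√770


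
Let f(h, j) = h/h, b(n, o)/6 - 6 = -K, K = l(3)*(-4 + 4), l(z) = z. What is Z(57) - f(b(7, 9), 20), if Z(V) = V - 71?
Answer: -15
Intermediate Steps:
K = 0 (K = 3*(-4 + 4) = 3*0 = 0)
b(n, o) = 36 (b(n, o) = 36 + 6*(-1*0) = 36 + 6*0 = 36 + 0 = 36)
Z(V) = -71 + V
f(h, j) = 1
Z(57) - f(b(7, 9), 20) = (-71 + 57) - 1*1 = -14 - 1 = -15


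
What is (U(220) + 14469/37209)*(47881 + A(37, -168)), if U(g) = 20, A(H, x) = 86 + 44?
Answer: 12141165713/12403 ≈ 9.7889e+5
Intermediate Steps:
A(H, x) = 130
(U(220) + 14469/37209)*(47881 + A(37, -168)) = (20 + 14469/37209)*(47881 + 130) = (20 + 14469*(1/37209))*48011 = (20 + 4823/12403)*48011 = (252883/12403)*48011 = 12141165713/12403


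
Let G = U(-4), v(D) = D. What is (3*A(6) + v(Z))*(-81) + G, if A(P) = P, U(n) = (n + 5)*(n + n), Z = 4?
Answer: -1790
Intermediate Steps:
U(n) = 2*n*(5 + n) (U(n) = (5 + n)*(2*n) = 2*n*(5 + n))
G = -8 (G = 2*(-4)*(5 - 4) = 2*(-4)*1 = -8)
(3*A(6) + v(Z))*(-81) + G = (3*6 + 4)*(-81) - 8 = (18 + 4)*(-81) - 8 = 22*(-81) - 8 = -1782 - 8 = -1790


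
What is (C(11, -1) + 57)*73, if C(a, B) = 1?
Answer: 4234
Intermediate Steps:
(C(11, -1) + 57)*73 = (1 + 57)*73 = 58*73 = 4234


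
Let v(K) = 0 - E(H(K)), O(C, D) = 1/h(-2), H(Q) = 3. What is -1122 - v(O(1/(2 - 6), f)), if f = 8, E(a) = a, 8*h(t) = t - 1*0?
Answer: -1119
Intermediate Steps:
h(t) = t/8 (h(t) = (t - 1*0)/8 = (t + 0)/8 = t/8)
O(C, D) = -4 (O(C, D) = 1/((1/8)*(-2)) = 1/(-1/4) = 1*(-4) = -4)
v(K) = -3 (v(K) = 0 - 1*3 = 0 - 3 = -3)
-1122 - v(O(1/(2 - 6), f)) = -1122 - 1*(-3) = -1122 + 3 = -1119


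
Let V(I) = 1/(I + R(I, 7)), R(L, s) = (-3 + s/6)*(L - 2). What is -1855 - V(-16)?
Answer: -31536/17 ≈ -1855.1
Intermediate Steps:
R(L, s) = (-3 + s/6)*(-2 + L) (R(L, s) = (-3 + s*(⅙))*(-2 + L) = (-3 + s/6)*(-2 + L))
V(I) = 1/(11/3 - 5*I/6) (V(I) = 1/(I + (6 - 3*I - ⅓*7 + (⅙)*I*7)) = 1/(I + (6 - 3*I - 7/3 + 7*I/6)) = 1/(I + (11/3 - 11*I/6)) = 1/(11/3 - 5*I/6))
-1855 - V(-16) = -1855 - 6/(22 - 5*(-16)) = -1855 - 6/(22 + 80) = -1855 - 6/102 = -1855 - 1*1/17 = -1855 - 1/17 = -31536/17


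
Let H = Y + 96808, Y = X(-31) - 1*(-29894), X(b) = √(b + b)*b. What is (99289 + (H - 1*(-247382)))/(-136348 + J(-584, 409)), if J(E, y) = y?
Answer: -157791/45313 + 31*I*√62/135939 ≈ -3.4822 + 0.0017956*I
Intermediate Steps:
X(b) = √2*b^(3/2) (X(b) = √(2*b)*b = (√2*√b)*b = √2*b^(3/2))
Y = 29894 - 31*I*√62 (Y = √2*(-31)^(3/2) - 1*(-29894) = √2*(-31*I*√31) + 29894 = -31*I*√62 + 29894 = 29894 - 31*I*√62 ≈ 29894.0 - 244.09*I)
H = 126702 - 31*I*√62 (H = (29894 - 31*I*√62) + 96808 = 126702 - 31*I*√62 ≈ 1.267e+5 - 244.09*I)
(99289 + (H - 1*(-247382)))/(-136348 + J(-584, 409)) = (99289 + ((126702 - 31*I*√62) - 1*(-247382)))/(-136348 + 409) = (99289 + ((126702 - 31*I*√62) + 247382))/(-135939) = (99289 + (374084 - 31*I*√62))*(-1/135939) = (473373 - 31*I*√62)*(-1/135939) = -157791/45313 + 31*I*√62/135939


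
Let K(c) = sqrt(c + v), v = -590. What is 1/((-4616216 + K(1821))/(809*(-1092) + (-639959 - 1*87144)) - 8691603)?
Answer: -22544360229075562787/195946564381900104818069298 + 1610531*sqrt(1231)/195946564381900104818069298 ≈ -1.1505e-7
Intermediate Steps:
K(c) = sqrt(-590 + c) (K(c) = sqrt(c - 590) = sqrt(-590 + c))
1/((-4616216 + K(1821))/(809*(-1092) + (-639959 - 1*87144)) - 8691603) = 1/((-4616216 + sqrt(-590 + 1821))/(809*(-1092) + (-639959 - 1*87144)) - 8691603) = 1/((-4616216 + sqrt(1231))/(-883428 + (-639959 - 87144)) - 8691603) = 1/((-4616216 + sqrt(1231))/(-883428 - 727103) - 8691603) = 1/((-4616216 + sqrt(1231))/(-1610531) - 8691603) = 1/((-4616216 + sqrt(1231))*(-1/1610531) - 8691603) = 1/((4616216/1610531 - sqrt(1231)/1610531) - 8691603) = 1/(-13998091454977/1610531 - sqrt(1231)/1610531)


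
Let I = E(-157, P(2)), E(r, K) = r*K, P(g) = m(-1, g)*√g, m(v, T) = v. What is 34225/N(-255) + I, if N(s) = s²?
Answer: 1369/2601 + 157*√2 ≈ 222.56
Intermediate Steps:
P(g) = -√g
E(r, K) = K*r
I = 157*√2 (I = -√2*(-157) = 157*√2 ≈ 222.03)
34225/N(-255) + I = 34225/((-255)²) + 157*√2 = 34225/65025 + 157*√2 = 34225*(1/65025) + 157*√2 = 1369/2601 + 157*√2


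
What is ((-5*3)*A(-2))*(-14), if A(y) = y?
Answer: -420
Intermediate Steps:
((-5*3)*A(-2))*(-14) = (-5*3*(-2))*(-14) = -15*(-2)*(-14) = 30*(-14) = -420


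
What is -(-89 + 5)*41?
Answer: 3444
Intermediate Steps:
-(-89 + 5)*41 = -(-84)*41 = -1*(-3444) = 3444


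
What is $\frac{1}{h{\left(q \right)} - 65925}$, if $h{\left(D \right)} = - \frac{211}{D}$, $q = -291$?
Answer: $- \frac{291}{19183964} \approx -1.5169 \cdot 10^{-5}$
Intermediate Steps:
$\frac{1}{h{\left(q \right)} - 65925} = \frac{1}{- \frac{211}{-291} - 65925} = \frac{1}{\left(-211\right) \left(- \frac{1}{291}\right) - 65925} = \frac{1}{\frac{211}{291} - 65925} = \frac{1}{- \frac{19183964}{291}} = - \frac{291}{19183964}$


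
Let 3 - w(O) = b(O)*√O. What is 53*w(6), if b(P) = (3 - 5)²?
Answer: 159 - 212*√6 ≈ -360.29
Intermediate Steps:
b(P) = 4 (b(P) = (-2)² = 4)
w(O) = 3 - 4*√O
53*w(6) = 53*(3 - 4*√6) = 159 - 212*√6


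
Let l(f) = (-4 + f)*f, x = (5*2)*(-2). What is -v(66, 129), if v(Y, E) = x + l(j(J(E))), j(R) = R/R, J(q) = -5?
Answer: 23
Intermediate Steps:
j(R) = 1
x = -20 (x = 10*(-2) = -20)
l(f) = f*(-4 + f)
v(Y, E) = -23 (v(Y, E) = -20 + 1*(-4 + 1) = -20 + 1*(-3) = -20 - 3 = -23)
-v(66, 129) = -1*(-23) = 23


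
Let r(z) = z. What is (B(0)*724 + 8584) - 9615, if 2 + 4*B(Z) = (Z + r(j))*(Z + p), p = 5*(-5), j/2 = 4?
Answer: -37593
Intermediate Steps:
j = 8 (j = 2*4 = 8)
p = -25
B(Z) = -½ + (-25 + Z)*(8 + Z)/4 (B(Z) = -½ + ((Z + 8)*(Z - 25))/4 = -½ + ((8 + Z)*(-25 + Z))/4 = -½ + ((-25 + Z)*(8 + Z))/4 = -½ + (-25 + Z)*(8 + Z)/4)
(B(0)*724 + 8584) - 9615 = ((-101/2 - 17/4*0 + (¼)*0²)*724 + 8584) - 9615 = ((-101/2 + 0 + (¼)*0)*724 + 8584) - 9615 = ((-101/2 + 0 + 0)*724 + 8584) - 9615 = (-101/2*724 + 8584) - 9615 = (-36562 + 8584) - 9615 = -27978 - 9615 = -37593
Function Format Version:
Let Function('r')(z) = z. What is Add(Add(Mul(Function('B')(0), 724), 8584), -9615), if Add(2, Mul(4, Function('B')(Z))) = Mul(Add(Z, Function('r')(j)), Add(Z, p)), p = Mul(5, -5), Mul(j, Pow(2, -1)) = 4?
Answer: -37593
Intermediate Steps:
j = 8 (j = Mul(2, 4) = 8)
p = -25
Function('B')(Z) = Add(Rational(-1, 2), Mul(Rational(1, 4), Add(-25, Z), Add(8, Z))) (Function('B')(Z) = Add(Rational(-1, 2), Mul(Rational(1, 4), Mul(Add(Z, 8), Add(Z, -25)))) = Add(Rational(-1, 2), Mul(Rational(1, 4), Mul(Add(8, Z), Add(-25, Z)))) = Add(Rational(-1, 2), Mul(Rational(1, 4), Mul(Add(-25, Z), Add(8, Z)))) = Add(Rational(-1, 2), Mul(Rational(1, 4), Add(-25, Z), Add(8, Z))))
Add(Add(Mul(Function('B')(0), 724), 8584), -9615) = Add(Add(Mul(Add(Rational(-101, 2), Mul(Rational(-17, 4), 0), Mul(Rational(1, 4), Pow(0, 2))), 724), 8584), -9615) = Add(Add(Mul(Add(Rational(-101, 2), 0, Mul(Rational(1, 4), 0)), 724), 8584), -9615) = Add(Add(Mul(Add(Rational(-101, 2), 0, 0), 724), 8584), -9615) = Add(Add(Mul(Rational(-101, 2), 724), 8584), -9615) = Add(Add(-36562, 8584), -9615) = Add(-27978, -9615) = -37593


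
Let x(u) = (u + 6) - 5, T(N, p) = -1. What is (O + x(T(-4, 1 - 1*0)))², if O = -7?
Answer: 49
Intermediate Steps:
x(u) = 1 + u (x(u) = (6 + u) - 5 = 1 + u)
(O + x(T(-4, 1 - 1*0)))² = (-7 + (1 - 1))² = (-7 + 0)² = (-7)² = 49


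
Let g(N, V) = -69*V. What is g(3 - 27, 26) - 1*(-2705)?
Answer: 911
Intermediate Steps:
g(3 - 27, 26) - 1*(-2705) = -69*26 - 1*(-2705) = -1794 + 2705 = 911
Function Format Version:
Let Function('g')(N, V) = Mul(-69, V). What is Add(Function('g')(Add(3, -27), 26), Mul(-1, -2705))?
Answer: 911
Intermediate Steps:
Add(Function('g')(Add(3, -27), 26), Mul(-1, -2705)) = Add(Mul(-69, 26), Mul(-1, -2705)) = Add(-1794, 2705) = 911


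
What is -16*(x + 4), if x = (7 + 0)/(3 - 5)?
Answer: -8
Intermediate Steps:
x = -7/2 (x = 7/(-2) = 7*(-½) = -7/2 ≈ -3.5000)
-16*(x + 4) = -16*(-7/2 + 4) = -8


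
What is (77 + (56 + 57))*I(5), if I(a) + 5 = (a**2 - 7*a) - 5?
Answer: -3800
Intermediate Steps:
I(a) = -10 + a**2 - 7*a (I(a) = -5 + ((a**2 - 7*a) - 5) = -5 + (-5 + a**2 - 7*a) = -10 + a**2 - 7*a)
(77 + (56 + 57))*I(5) = (77 + (56 + 57))*(-10 + 5**2 - 7*5) = (77 + 113)*(-10 + 25 - 35) = 190*(-20) = -3800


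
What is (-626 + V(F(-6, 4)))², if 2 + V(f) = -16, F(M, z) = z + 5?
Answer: 414736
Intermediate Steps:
F(M, z) = 5 + z
V(f) = -18 (V(f) = -2 - 16 = -18)
(-626 + V(F(-6, 4)))² = (-626 - 18)² = (-644)² = 414736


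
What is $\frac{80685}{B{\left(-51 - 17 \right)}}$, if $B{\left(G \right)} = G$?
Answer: $- \frac{80685}{68} \approx -1186.5$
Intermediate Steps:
$\frac{80685}{B{\left(-51 - 17 \right)}} = \frac{80685}{-51 - 17} = \frac{80685}{-68} = 80685 \left(- \frac{1}{68}\right) = - \frac{80685}{68}$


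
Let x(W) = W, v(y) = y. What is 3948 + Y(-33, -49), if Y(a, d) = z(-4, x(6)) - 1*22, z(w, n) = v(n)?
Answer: 3932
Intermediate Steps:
z(w, n) = n
Y(a, d) = -16 (Y(a, d) = 6 - 1*22 = 6 - 22 = -16)
3948 + Y(-33, -49) = 3948 - 16 = 3932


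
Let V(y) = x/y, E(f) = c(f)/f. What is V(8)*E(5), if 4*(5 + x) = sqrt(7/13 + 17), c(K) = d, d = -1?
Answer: 1/8 - sqrt(741)/1040 ≈ 0.098826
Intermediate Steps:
c(K) = -1
x = -5 + sqrt(741)/26 (x = -5 + sqrt(7/13 + 17)/4 = -5 + sqrt(228/13)/4 = -5 + (2*sqrt(741)/13)/4 = -5 + sqrt(741)/26 ≈ -3.9530)
E(f) = -1/f
V(y) = (-5 + sqrt(741)/26)/y
V(8)*E(5) = ((1/26)*(-130 + sqrt(741))/8)*(-1/5) = ((1/26)*(1/8)*(-130 + sqrt(741)))*(-1*1/5) = (-5/8 + sqrt(741)/208)*(-1/5) = 1/8 - sqrt(741)/1040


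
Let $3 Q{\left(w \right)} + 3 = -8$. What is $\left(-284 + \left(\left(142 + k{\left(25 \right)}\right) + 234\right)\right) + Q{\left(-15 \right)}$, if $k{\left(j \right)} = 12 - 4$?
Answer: $\frac{289}{3} \approx 96.333$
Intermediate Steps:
$Q{\left(w \right)} = - \frac{11}{3}$ ($Q{\left(w \right)} = -1 + \frac{1}{3} \left(-8\right) = -1 - \frac{8}{3} = - \frac{11}{3}$)
$k{\left(j \right)} = 8$
$\left(-284 + \left(\left(142 + k{\left(25 \right)}\right) + 234\right)\right) + Q{\left(-15 \right)} = \left(-284 + \left(\left(142 + 8\right) + 234\right)\right) - \frac{11}{3} = \left(-284 + \left(150 + 234\right)\right) - \frac{11}{3} = \left(-284 + 384\right) - \frac{11}{3} = 100 - \frac{11}{3} = \frac{289}{3}$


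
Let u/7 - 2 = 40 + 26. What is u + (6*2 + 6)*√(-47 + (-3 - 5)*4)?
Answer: 476 + 18*I*√79 ≈ 476.0 + 159.99*I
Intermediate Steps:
u = 476 (u = 14 + 7*(40 + 26) = 14 + 7*66 = 14 + 462 = 476)
u + (6*2 + 6)*√(-47 + (-3 - 5)*4) = 476 + (6*2 + 6)*√(-47 + (-3 - 5)*4) = 476 + (12 + 6)*√(-47 - 8*4) = 476 + 18*√(-47 - 32) = 476 + 18*√(-79) = 476 + 18*(I*√79) = 476 + 18*I*√79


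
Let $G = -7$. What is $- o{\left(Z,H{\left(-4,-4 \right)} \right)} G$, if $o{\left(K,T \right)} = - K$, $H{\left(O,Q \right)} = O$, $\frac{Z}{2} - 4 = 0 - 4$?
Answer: $0$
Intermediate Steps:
$Z = 0$ ($Z = 8 + 2 \left(0 - 4\right) = 8 + 2 \left(-4\right) = 8 - 8 = 0$)
$- o{\left(Z,H{\left(-4,-4 \right)} \right)} G = - \left(-1\right) 0 \left(-7\right) = \left(-1\right) 0 \left(-7\right) = 0 \left(-7\right) = 0$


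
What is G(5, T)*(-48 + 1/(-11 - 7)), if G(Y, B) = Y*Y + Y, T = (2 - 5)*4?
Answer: -4325/3 ≈ -1441.7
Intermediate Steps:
T = -12 (T = -3*4 = -12)
G(Y, B) = Y + Y² (G(Y, B) = Y² + Y = Y + Y²)
G(5, T)*(-48 + 1/(-11 - 7)) = (5*(1 + 5))*(-48 + 1/(-11 - 7)) = (5*6)*(-48 + 1/(-18)) = 30*(-48 - 1/18) = 30*(-865/18) = -4325/3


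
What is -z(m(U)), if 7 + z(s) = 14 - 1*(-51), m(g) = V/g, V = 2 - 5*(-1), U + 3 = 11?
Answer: -58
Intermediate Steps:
U = 8 (U = -3 + 11 = 8)
V = 7 (V = 2 + 5 = 7)
m(g) = 7/g
z(s) = 58 (z(s) = -7 + (14 - 1*(-51)) = -7 + (14 + 51) = -7 + 65 = 58)
-z(m(U)) = -1*58 = -58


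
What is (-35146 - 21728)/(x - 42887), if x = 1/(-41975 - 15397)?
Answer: 3262975128/2460512965 ≈ 1.3261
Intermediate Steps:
x = -1/57372 (x = 1/(-57372) = -1/57372 ≈ -1.7430e-5)
(-35146 - 21728)/(x - 42887) = (-35146 - 21728)/(-1/57372 - 42887) = -56874/(-2460512965/57372) = -56874*(-57372/2460512965) = 3262975128/2460512965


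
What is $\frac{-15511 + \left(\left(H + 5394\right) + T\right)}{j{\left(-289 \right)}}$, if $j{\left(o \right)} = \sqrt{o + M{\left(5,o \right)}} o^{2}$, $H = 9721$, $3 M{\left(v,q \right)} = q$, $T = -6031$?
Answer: $\frac{6427 i \sqrt{3}}{2839714} \approx 0.0039201 i$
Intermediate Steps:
$M{\left(v,q \right)} = \frac{q}{3}$
$j{\left(o \right)} = \frac{2 \sqrt{3} o^{\frac{5}{2}}}{3}$ ($j{\left(o \right)} = \sqrt{o + \frac{o}{3}} o^{2} = \sqrt{\frac{4 o}{3}} o^{2} = \frac{2 \sqrt{3} \sqrt{o}}{3} o^{2} = \frac{2 \sqrt{3} o^{\frac{5}{2}}}{3}$)
$\frac{-15511 + \left(\left(H + 5394\right) + T\right)}{j{\left(-289 \right)}} = \frac{-15511 + \left(\left(9721 + 5394\right) - 6031\right)}{\frac{2}{3} \sqrt{3} \left(-289\right)^{\frac{5}{2}}} = \frac{-15511 + \left(15115 - 6031\right)}{\frac{2}{3} \sqrt{3} \cdot 1419857 i} = \frac{-15511 + 9084}{\frac{2839714}{3} i \sqrt{3}} = - 6427 \left(- \frac{i \sqrt{3}}{2839714}\right) = \frac{6427 i \sqrt{3}}{2839714}$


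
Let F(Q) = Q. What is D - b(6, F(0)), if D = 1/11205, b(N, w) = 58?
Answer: -649889/11205 ≈ -58.000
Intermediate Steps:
D = 1/11205 ≈ 8.9246e-5
D - b(6, F(0)) = 1/11205 - 58 = -649889/11205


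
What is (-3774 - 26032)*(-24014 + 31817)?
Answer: -232576218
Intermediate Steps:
(-3774 - 26032)*(-24014 + 31817) = -29806*7803 = -232576218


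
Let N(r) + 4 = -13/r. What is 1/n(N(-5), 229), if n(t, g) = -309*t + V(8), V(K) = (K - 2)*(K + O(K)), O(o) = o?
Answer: 5/2643 ≈ 0.0018918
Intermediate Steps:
N(r) = -4 - 13/r
V(K) = 2*K*(-2 + K) (V(K) = (K - 2)*(K + K) = (-2 + K)*(2*K) = 2*K*(-2 + K))
n(t, g) = 96 - 309*t (n(t, g) = -309*t + 2*8*(-2 + 8) = -309*t + 2*8*6 = -309*t + 96 = 96 - 309*t)
1/n(N(-5), 229) = 1/(96 - 309*(-4 - 13/(-5))) = 1/(96 - 309*(-4 - 13*(-1/5))) = 1/(96 - 309*(-4 + 13/5)) = 1/(96 - 309*(-7/5)) = 1/(96 + 2163/5) = 1/(2643/5) = 5/2643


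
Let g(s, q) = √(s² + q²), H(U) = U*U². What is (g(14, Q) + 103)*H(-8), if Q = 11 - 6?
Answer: -52736 - 512*√221 ≈ -60347.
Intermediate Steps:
Q = 5
H(U) = U³
g(s, q) = √(q² + s²)
(g(14, Q) + 103)*H(-8) = (√(5² + 14²) + 103)*(-8)³ = (√(25 + 196) + 103)*(-512) = (√221 + 103)*(-512) = (103 + √221)*(-512) = -52736 - 512*√221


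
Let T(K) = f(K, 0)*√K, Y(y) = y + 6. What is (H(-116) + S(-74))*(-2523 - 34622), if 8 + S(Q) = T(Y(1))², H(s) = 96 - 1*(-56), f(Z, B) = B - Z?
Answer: -18089615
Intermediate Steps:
Y(y) = 6 + y
T(K) = -K^(3/2) (T(K) = (0 - K)*√K = (-K)*√K = -K^(3/2))
H(s) = 152 (H(s) = 96 + 56 = 152)
S(Q) = 335 (S(Q) = -8 + (-(6 + 1)^(3/2))² = -8 + (-7^(3/2))² = -8 + (-7*√7)² = -8 + 343 = 335)
(H(-116) + S(-74))*(-2523 - 34622) = (152 + 335)*(-2523 - 34622) = 487*(-37145) = -18089615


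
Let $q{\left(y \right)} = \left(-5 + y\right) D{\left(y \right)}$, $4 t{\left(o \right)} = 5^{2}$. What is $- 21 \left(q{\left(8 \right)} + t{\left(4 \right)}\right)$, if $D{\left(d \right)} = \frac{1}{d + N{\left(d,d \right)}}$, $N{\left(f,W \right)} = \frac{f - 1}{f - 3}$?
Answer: $- \frac{25935}{188} \approx -137.95$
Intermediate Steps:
$N{\left(f,W \right)} = \frac{-1 + f}{-3 + f}$
$t{\left(o \right)} = \frac{25}{4}$ ($t{\left(o \right)} = \frac{5^{2}}{4} = \frac{1}{4} \cdot 25 = \frac{25}{4}$)
$D{\left(d \right)} = \frac{1}{d + \frac{-1 + d}{-3 + d}}$
$q{\left(y \right)} = \frac{\left(-5 + y\right) \left(-3 + y\right)}{-1 + y + y \left(-3 + y\right)}$ ($q{\left(y \right)} = \left(-5 + y\right) \frac{-3 + y}{-1 + y + y \left(-3 + y\right)} = \frac{\left(-5 + y\right) \left(-3 + y\right)}{-1 + y + y \left(-3 + y\right)}$)
$- 21 \left(q{\left(8 \right)} + t{\left(4 \right)}\right) = - 21 \left(\frac{\left(-5 + 8\right) \left(-3 + 8\right)}{-1 + 8 + 8 \left(-3 + 8\right)} + \frac{25}{4}\right) = - 21 \left(\frac{1}{-1 + 8 + 8 \cdot 5} \cdot 3 \cdot 5 + \frac{25}{4}\right) = - 21 \left(\frac{1}{-1 + 8 + 40} \cdot 3 \cdot 5 + \frac{25}{4}\right) = - 21 \left(\frac{1}{47} \cdot 3 \cdot 5 + \frac{25}{4}\right) = - 21 \left(\frac{15}{47} + \frac{25}{4}\right) = \left(-21\right) \frac{1235}{188} = - \frac{25935}{188}$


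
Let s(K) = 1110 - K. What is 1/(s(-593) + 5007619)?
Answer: 1/5009322 ≈ 1.9963e-7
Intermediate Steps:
1/(s(-593) + 5007619) = 1/((1110 - 1*(-593)) + 5007619) = 1/((1110 + 593) + 5007619) = 1/(1703 + 5007619) = 1/5009322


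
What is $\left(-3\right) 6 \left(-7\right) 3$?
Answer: $378$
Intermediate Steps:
$\left(-3\right) 6 \left(-7\right) 3 = \left(-18\right) \left(-7\right) 3 = 126 \cdot 3 = 378$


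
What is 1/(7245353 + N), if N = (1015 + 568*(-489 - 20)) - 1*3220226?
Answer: 1/3737030 ≈ 2.6759e-7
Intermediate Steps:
N = -3508323 (N = (1015 + 568*(-509)) - 3220226 = (1015 - 289112) - 3220226 = -288097 - 3220226 = -3508323)
1/(7245353 + N) = 1/(7245353 - 3508323) = 1/3737030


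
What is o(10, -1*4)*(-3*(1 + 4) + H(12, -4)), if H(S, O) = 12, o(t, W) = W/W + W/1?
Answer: 9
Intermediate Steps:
o(t, W) = 1 + W (o(t, W) = 1 + W*1 = 1 + W)
o(10, -1*4)*(-3*(1 + 4) + H(12, -4)) = (1 - 1*4)*(-3*(1 + 4) + 12) = (1 - 4)*(-3*5 + 12) = -3*(-15 + 12) = -3*(-3) = 9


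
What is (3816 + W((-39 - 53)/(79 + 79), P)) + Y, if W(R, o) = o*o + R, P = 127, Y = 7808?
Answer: 2192441/79 ≈ 27752.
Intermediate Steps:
W(R, o) = R + o² (W(R, o) = o² + R = R + o²)
(3816 + W((-39 - 53)/(79 + 79), P)) + Y = (3816 + ((-39 - 53)/(79 + 79) + 127²)) + 7808 = (3816 + (-92/158 + 16129)) + 7808 = (3816 + (-92*1/158 + 16129)) + 7808 = (3816 + (-46/79 + 16129)) + 7808 = (3816 + 1274145/79) + 7808 = 1575609/79 + 7808 = 2192441/79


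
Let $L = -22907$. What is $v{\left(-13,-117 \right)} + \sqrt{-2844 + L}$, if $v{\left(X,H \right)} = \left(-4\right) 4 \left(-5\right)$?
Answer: $80 + i \sqrt{25751} \approx 80.0 + 160.47 i$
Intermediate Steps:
$v{\left(X,H \right)} = 80$ ($v{\left(X,H \right)} = \left(-16\right) \left(-5\right) = 80$)
$v{\left(-13,-117 \right)} + \sqrt{-2844 + L} = 80 + \sqrt{-2844 - 22907} = 80 + \sqrt{-25751} = 80 + i \sqrt{25751}$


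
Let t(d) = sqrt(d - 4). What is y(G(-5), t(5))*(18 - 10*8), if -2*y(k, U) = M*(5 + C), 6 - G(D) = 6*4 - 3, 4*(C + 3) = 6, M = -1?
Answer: -217/2 ≈ -108.50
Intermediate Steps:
C = -3/2 (C = -3 + (1/4)*6 = -3 + 3/2 = -3/2 ≈ -1.5000)
t(d) = sqrt(-4 + d)
G(D) = -15 (G(D) = 6 - (6*4 - 3) = 6 - (24 - 3) = 6 - 1*21 = 6 - 21 = -15)
y(k, U) = 7/4 (y(k, U) = -(-1)*(5 - 3/2)/2 = -(-1)*7/(2*2) = -1/2*(-7/2) = 7/4)
y(G(-5), t(5))*(18 - 10*8) = 7*(18 - 10*8)/4 = 7*(18 - 80)/4 = (7/4)*(-62) = -217/2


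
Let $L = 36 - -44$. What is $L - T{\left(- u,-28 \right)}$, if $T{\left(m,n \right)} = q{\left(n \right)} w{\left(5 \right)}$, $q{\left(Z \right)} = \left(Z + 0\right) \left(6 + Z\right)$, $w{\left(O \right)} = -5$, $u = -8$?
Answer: $3160$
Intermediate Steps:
$L = 80$ ($L = 36 + 44 = 80$)
$q{\left(Z \right)} = Z \left(6 + Z\right)$
$T{\left(m,n \right)} = - 5 n \left(6 + n\right)$ ($T{\left(m,n \right)} = n \left(6 + n\right) \left(-5\right) = - 5 n \left(6 + n\right)$)
$L - T{\left(- u,-28 \right)} = 80 - \left(-5\right) \left(-28\right) \left(6 - 28\right) = 80 - \left(-5\right) \left(-28\right) \left(-22\right) = 80 - -3080 = 80 + 3080 = 3160$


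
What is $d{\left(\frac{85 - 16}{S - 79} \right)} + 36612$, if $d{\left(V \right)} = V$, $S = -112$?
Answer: $\frac{6992823}{191} \approx 36612.0$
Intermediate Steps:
$d{\left(\frac{85 - 16}{S - 79} \right)} + 36612 = \frac{85 - 16}{-112 - 79} + 36612 = \frac{69}{-191} + 36612 = 69 \left(- \frac{1}{191}\right) + 36612 = - \frac{69}{191} + 36612 = \frac{6992823}{191}$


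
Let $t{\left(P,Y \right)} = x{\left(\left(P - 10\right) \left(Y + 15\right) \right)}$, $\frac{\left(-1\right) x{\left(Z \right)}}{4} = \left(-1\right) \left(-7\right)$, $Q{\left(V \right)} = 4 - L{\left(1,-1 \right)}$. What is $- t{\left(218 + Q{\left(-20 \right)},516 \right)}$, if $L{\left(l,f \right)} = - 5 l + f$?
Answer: $28$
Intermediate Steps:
$L{\left(l,f \right)} = f - 5 l$
$Q{\left(V \right)} = 10$ ($Q{\left(V \right)} = 4 - \left(-1 - 5\right) = 4 - -6 = 4 + 6 = 10$)
$x{\left(Z \right)} = -28$ ($x{\left(Z \right)} = - 4 \left(\left(-1\right) \left(-7\right)\right) = \left(-4\right) 7 = -28$)
$t{\left(P,Y \right)} = -28$
$- t{\left(218 + Q{\left(-20 \right)},516 \right)} = \left(-1\right) \left(-28\right) = 28$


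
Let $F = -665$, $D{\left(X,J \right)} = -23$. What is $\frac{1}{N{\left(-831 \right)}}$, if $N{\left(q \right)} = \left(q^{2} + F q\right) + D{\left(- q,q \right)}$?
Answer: $\frac{1}{1243153} \approx 8.0441 \cdot 10^{-7}$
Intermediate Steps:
$N{\left(q \right)} = -23 + q^{2} - 665 q$ ($N{\left(q \right)} = \left(q^{2} - 665 q\right) - 23 = -23 + q^{2} - 665 q$)
$\frac{1}{N{\left(-831 \right)}} = \frac{1}{-23 + \left(-831\right)^{2} - -552615} = \frac{1}{-23 + 690561 + 552615} = \frac{1}{1243153}$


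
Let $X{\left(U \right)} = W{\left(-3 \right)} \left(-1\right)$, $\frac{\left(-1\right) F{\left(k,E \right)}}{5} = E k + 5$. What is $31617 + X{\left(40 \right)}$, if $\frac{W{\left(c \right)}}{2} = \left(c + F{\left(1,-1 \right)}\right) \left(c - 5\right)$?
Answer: $31249$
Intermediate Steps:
$F{\left(k,E \right)} = -25 - 5 E k$ ($F{\left(k,E \right)} = - 5 \left(E k + 5\right) = - 5 \left(5 + E k\right) = -25 - 5 E k$)
$W{\left(c \right)} = 2 \left(-20 + c\right) \left(-5 + c\right)$ ($W{\left(c \right)} = 2 \left(c - \left(25 - 5\right)\right) \left(c - 5\right) = 2 \left(c + \left(-25 + 5\right)\right) \left(-5 + c\right) = 2 \left(c - 20\right) \left(-5 + c\right) = 2 \left(-20 + c\right) \left(-5 + c\right)$)
$X{\left(U \right)} = -368$ ($X{\left(U \right)} = \left(200 - -150 + 2 \left(-3\right)^{2}\right) \left(-1\right) = \left(200 + 150 + 2 \cdot 9\right) \left(-1\right) = \left(200 + 150 + 18\right) \left(-1\right) = 368 \left(-1\right) = -368$)
$31617 + X{\left(40 \right)} = 31617 - 368 = 31249$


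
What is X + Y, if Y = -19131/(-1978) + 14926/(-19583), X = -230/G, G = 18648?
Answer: 1606716316685/180583381188 ≈ 8.8974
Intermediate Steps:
X = -115/9324 (X = -230/18648 = -230*1/18648 = -115/9324 ≈ -0.012334)
Y = 345118745/38735174 (Y = -19131*(-1/1978) + 14926*(-1/19583) = 19131/1978 - 14926/19583 = 345118745/38735174 ≈ 8.9097)
X + Y = -115/9324 + 345118745/38735174 = 1606716316685/180583381188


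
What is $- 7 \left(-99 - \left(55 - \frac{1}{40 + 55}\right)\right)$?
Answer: $\frac{102403}{95} \approx 1077.9$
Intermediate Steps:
$- 7 \left(-99 - \left(55 - \frac{1}{40 + 55}\right)\right) = - 7 \left(-99 - \left(55 - \frac{1}{95}\right)\right) = - 7 \left(-99 + \left(-55 + \frac{1}{95}\right)\right) = - 7 \left(-99 - \frac{5224}{95}\right) = \left(-7\right) \left(- \frac{14629}{95}\right) = \frac{102403}{95}$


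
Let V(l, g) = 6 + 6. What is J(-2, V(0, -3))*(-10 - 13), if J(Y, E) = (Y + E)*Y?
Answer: 460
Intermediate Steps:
V(l, g) = 12
J(Y, E) = Y*(E + Y) (J(Y, E) = (E + Y)*Y = Y*(E + Y))
J(-2, V(0, -3))*(-10 - 13) = (-2*(12 - 2))*(-10 - 13) = -2*10*(-23) = -20*(-23) = 460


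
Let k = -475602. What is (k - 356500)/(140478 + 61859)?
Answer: -26842/6527 ≈ -4.1125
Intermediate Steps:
(k - 356500)/(140478 + 61859) = (-475602 - 356500)/(140478 + 61859) = -832102/202337 = -832102*1/202337 = -26842/6527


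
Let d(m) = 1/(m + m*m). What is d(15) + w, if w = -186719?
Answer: -44812559/240 ≈ -1.8672e+5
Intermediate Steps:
d(m) = 1/(m + m²)
d(15) + w = 1/(15*(1 + 15)) - 186719 = (1/15)/16 - 186719 = (1/15)*(1/16) - 186719 = 1/240 - 186719 = -44812559/240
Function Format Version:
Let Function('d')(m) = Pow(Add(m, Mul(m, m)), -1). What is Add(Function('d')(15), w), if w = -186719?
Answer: Rational(-44812559, 240) ≈ -1.8672e+5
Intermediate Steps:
Function('d')(m) = Pow(Add(m, Pow(m, 2)), -1)
Add(Function('d')(15), w) = Add(Mul(Pow(15, -1), Pow(Add(1, 15), -1)), -186719) = Add(Mul(Rational(1, 15), Pow(16, -1)), -186719) = Add(Mul(Rational(1, 15), Rational(1, 16)), -186719) = Add(Rational(1, 240), -186719) = Rational(-44812559, 240)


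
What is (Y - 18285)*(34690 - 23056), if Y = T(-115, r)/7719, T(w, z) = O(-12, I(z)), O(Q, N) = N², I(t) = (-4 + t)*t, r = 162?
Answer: 1993343581278/2573 ≈ 7.7472e+8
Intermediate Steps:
I(t) = t*(-4 + t)
T(w, z) = z²*(-4 + z)² (T(w, z) = (z*(-4 + z))² = z²*(-4 + z)²)
Y = 218385072/2573 (Y = (162²*(-4 + 162)²)/7719 = (26244*158²)*(1/7719) = (26244*24964)*(1/7719) = 655155216*(1/7719) = 218385072/2573 ≈ 84876.)
(Y - 18285)*(34690 - 23056) = (218385072/2573 - 18285)*(34690 - 23056) = (171337767/2573)*11634 = 1993343581278/2573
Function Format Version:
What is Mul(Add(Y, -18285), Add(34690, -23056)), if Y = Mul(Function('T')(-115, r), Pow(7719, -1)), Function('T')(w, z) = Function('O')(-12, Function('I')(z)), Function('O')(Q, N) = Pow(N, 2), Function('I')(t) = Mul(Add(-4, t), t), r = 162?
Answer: Rational(1993343581278, 2573) ≈ 7.7472e+8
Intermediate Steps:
Function('I')(t) = Mul(t, Add(-4, t))
Function('T')(w, z) = Mul(Pow(z, 2), Pow(Add(-4, z), 2)) (Function('T')(w, z) = Pow(Mul(z, Add(-4, z)), 2) = Mul(Pow(z, 2), Pow(Add(-4, z), 2)))
Y = Rational(218385072, 2573) (Y = Mul(Mul(Pow(162, 2), Pow(Add(-4, 162), 2)), Pow(7719, -1)) = Mul(Mul(26244, Pow(158, 2)), Rational(1, 7719)) = Mul(Mul(26244, 24964), Rational(1, 7719)) = Mul(655155216, Rational(1, 7719)) = Rational(218385072, 2573) ≈ 84876.)
Mul(Add(Y, -18285), Add(34690, -23056)) = Mul(Add(Rational(218385072, 2573), -18285), Add(34690, -23056)) = Mul(Rational(171337767, 2573), 11634) = Rational(1993343581278, 2573)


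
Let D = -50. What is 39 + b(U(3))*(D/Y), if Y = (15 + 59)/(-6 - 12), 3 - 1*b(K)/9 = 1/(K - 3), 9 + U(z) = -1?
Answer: 180759/481 ≈ 375.80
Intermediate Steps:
U(z) = -10 (U(z) = -9 - 1 = -10)
b(K) = 27 - 9/(-3 + K) (b(K) = 27 - 9/(K - 3) = 27 - 9/(-3 + K))
Y = -37/9 (Y = 74/(-18) = 74*(-1/18) = -37/9 ≈ -4.1111)
39 + b(U(3))*(D/Y) = 39 + (9*(-10 + 3*(-10))/(-3 - 10))*(-50/(-37/9)) = 39 + (9*(-10 - 30)/(-13))*(-50*(-9/37)) = 39 + (9*(-1/13)*(-40))*(450/37) = 39 + (360/13)*(450/37) = 39 + 162000/481 = 180759/481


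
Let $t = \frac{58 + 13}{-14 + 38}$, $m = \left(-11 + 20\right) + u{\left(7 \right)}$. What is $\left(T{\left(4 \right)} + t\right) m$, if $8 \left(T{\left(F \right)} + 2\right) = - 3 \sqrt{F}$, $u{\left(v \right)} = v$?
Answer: $\frac{10}{3} \approx 3.3333$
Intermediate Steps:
$T{\left(F \right)} = -2 - \frac{3 \sqrt{F}}{8}$ ($T{\left(F \right)} = -2 + \frac{\left(-3\right) \sqrt{F}}{8} = -2 - \frac{3 \sqrt{F}}{8}$)
$m = 16$ ($m = \left(-11 + 20\right) + 7 = 9 + 7 = 16$)
$t = \frac{71}{24} \approx 2.9583$
$\left(T{\left(4 \right)} + t\right) m = \left(\left(-2 - \frac{3 \sqrt{4}}{8}\right) + \frac{71}{24}\right) 16 = \left(\left(-2 - \frac{3}{4}\right) + \frac{71}{24}\right) 16 = \left(- \frac{11}{4} + \frac{71}{24}\right) 16 = \frac{5}{24} \cdot 16 = \frac{10}{3}$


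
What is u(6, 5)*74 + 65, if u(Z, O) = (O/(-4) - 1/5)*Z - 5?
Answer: -4744/5 ≈ -948.80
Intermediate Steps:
u(Z, O) = -5 + Z*(-⅕ - O/4) (u(Z, O) = (O*(-¼) - 1*⅕)*Z - 5 = (-O/4 - ⅕)*Z - 5 = (-⅕ - O/4)*Z - 5 = Z*(-⅕ - O/4) - 5 = -5 + Z*(-⅕ - O/4))
u(6, 5)*74 + 65 = (-5 - ⅕*6 - ¼*5*6)*74 + 65 = (-5 - 6/5 - 15/2)*74 + 65 = -137/10*74 + 65 = -5069/5 + 65 = -4744/5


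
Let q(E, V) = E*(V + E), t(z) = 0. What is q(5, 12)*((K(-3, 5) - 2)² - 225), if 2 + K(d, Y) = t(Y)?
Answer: -17765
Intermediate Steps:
K(d, Y) = -2 (K(d, Y) = -2 + 0 = -2)
q(E, V) = E*(E + V)
q(5, 12)*((K(-3, 5) - 2)² - 225) = (5*(5 + 12))*((-2 - 2)² - 225) = (5*17)*((-4)² - 225) = 85*(16 - 225) = 85*(-209) = -17765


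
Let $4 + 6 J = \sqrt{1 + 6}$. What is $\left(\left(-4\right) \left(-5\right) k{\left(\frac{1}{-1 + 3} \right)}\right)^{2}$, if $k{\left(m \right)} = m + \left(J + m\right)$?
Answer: $\frac{1100}{9} + \frac{400 \sqrt{7}}{9} \approx 239.81$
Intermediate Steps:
$J = - \frac{2}{3} + \frac{\sqrt{7}}{6}$ ($J = - \frac{2}{3} + \frac{\sqrt{1 + 6}}{6} = - \frac{2}{3} + \frac{\sqrt{7}}{6} \approx -0.22571$)
$k{\left(m \right)} = - \frac{2}{3} + 2 m + \frac{\sqrt{7}}{6}$ ($k{\left(m \right)} = m - \left(\frac{2}{3} - m - \frac{\sqrt{7}}{6}\right) = m + \left(- \frac{2}{3} + m + \frac{\sqrt{7}}{6}\right) = - \frac{2}{3} + 2 m + \frac{\sqrt{7}}{6}$)
$\left(\left(-4\right) \left(-5\right) k{\left(\frac{1}{-1 + 3} \right)}\right)^{2} = \left(\left(-4\right) \left(-5\right) \left(- \frac{2}{3} + \frac{2}{-1 + 3} + \frac{\sqrt{7}}{6}\right)\right)^{2} = \left(20 \left(- \frac{2}{3} + \frac{2}{2} + \frac{\sqrt{7}}{6}\right)\right)^{2} = \left(20 \left(- \frac{2}{3} + 2 \cdot \frac{1}{2} + \frac{\sqrt{7}}{6}\right)\right)^{2} = \left(20 \left(- \frac{2}{3} + 1 + \frac{\sqrt{7}}{6}\right)\right)^{2} = \left(20 \left(\frac{1}{3} + \frac{\sqrt{7}}{6}\right)\right)^{2} = \left(\frac{20}{3} + \frac{10 \sqrt{7}}{3}\right)^{2}$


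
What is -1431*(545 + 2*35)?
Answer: -880065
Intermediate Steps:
-1431*(545 + 2*35) = -1431*(545 + 70) = -1431*615 = -880065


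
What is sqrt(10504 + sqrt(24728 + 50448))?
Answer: sqrt(10504 + 2*sqrt(18794)) ≈ 103.82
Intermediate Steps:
sqrt(10504 + sqrt(24728 + 50448)) = sqrt(10504 + sqrt(75176)) = sqrt(10504 + 2*sqrt(18794))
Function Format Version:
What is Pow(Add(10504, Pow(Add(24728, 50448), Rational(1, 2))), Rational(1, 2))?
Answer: Pow(Add(10504, Mul(2, Pow(18794, Rational(1, 2)))), Rational(1, 2)) ≈ 103.82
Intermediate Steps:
Pow(Add(10504, Pow(Add(24728, 50448), Rational(1, 2))), Rational(1, 2)) = Pow(Add(10504, Pow(75176, Rational(1, 2))), Rational(1, 2)) = Pow(Add(10504, Mul(2, Pow(18794, Rational(1, 2)))), Rational(1, 2))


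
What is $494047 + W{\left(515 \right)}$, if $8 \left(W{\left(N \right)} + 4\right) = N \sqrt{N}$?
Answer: $494043 + \frac{515 \sqrt{515}}{8} \approx 4.955 \cdot 10^{5}$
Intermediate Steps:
$W{\left(N \right)} = -4 + \frac{N^{\frac{3}{2}}}{8}$ ($W{\left(N \right)} = -4 + \frac{N \sqrt{N}}{8} = -4 + \frac{N^{\frac{3}{2}}}{8}$)
$494047 + W{\left(515 \right)} = 494047 - \left(4 - \frac{515^{\frac{3}{2}}}{8}\right) = 494047 - \left(4 - \frac{515 \sqrt{515}}{8}\right) = 494043 + \frac{515 \sqrt{515}}{8}$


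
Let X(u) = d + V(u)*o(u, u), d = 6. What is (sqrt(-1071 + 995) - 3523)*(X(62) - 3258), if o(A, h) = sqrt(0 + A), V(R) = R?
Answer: 2*(1626 - 31*sqrt(62))*(3523 - 2*I*sqrt(19)) ≈ 9.7369e+6 - 24094.0*I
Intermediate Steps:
o(A, h) = sqrt(A)
X(u) = 6 + u**(3/2) (X(u) = 6 + u*sqrt(u) = 6 + u**(3/2))
(sqrt(-1071 + 995) - 3523)*(X(62) - 3258) = (sqrt(-1071 + 995) - 3523)*((6 + 62**(3/2)) - 3258) = (sqrt(-76) - 3523)*((6 + 62*sqrt(62)) - 3258) = (2*I*sqrt(19) - 3523)*(-3252 + 62*sqrt(62)) = (-3523 + 2*I*sqrt(19))*(-3252 + 62*sqrt(62))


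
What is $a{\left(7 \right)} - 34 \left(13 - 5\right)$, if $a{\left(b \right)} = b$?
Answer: $-265$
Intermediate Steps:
$a{\left(7 \right)} - 34 \left(13 - 5\right) = 7 - 34 \left(13 - 5\right) = 7 - 272 = -265$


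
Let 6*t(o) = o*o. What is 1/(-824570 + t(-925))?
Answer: -6/4091795 ≈ -1.4663e-6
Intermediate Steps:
t(o) = o**2/6 (t(o) = (o*o)/6 = o**2/6)
1/(-824570 + t(-925)) = 1/(-824570 + (1/6)*(-925)**2) = 1/(-824570 + (1/6)*855625) = 1/(-824570 + 855625/6) = 1/(-4091795/6) = -6/4091795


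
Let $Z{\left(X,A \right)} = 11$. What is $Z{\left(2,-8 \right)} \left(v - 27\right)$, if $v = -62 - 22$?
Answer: $-1221$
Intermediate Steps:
$v = -84$
$Z{\left(2,-8 \right)} \left(v - 27\right) = 11 \left(-84 - 27\right) = 11 \left(-111\right) = -1221$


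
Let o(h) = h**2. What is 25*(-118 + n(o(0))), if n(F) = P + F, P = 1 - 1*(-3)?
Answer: -2850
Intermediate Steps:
P = 4 (P = 1 + 3 = 4)
n(F) = 4 + F
25*(-118 + n(o(0))) = 25*(-118 + (4 + 0**2)) = 25*(-118 + (4 + 0)) = 25*(-118 + 4) = 25*(-114) = -2850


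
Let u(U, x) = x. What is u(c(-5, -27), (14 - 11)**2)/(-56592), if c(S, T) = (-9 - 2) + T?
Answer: -1/6288 ≈ -0.00015903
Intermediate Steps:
c(S, T) = -11 + T
u(c(-5, -27), (14 - 11)**2)/(-56592) = (14 - 11)**2/(-56592) = 3**2*(-1/56592) = 9*(-1/56592) = -1/6288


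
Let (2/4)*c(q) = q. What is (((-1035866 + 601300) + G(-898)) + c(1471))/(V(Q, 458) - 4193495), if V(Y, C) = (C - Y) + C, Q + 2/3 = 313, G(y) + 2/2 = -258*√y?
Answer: 1294875/12578674 + 387*I*√898/6289337 ≈ 0.10294 + 0.0018439*I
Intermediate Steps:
c(q) = 2*q
G(y) = -1 - 258*√y
Q = 937/3 (Q = -⅔ + 313 = 937/3 ≈ 312.33)
V(Y, C) = -Y + 2*C
(((-1035866 + 601300) + G(-898)) + c(1471))/(V(Q, 458) - 4193495) = (((-1035866 + 601300) + (-1 - 258*I*√898)) + 2*1471)/((-1*937/3 + 2*458) - 4193495) = ((-434566 + (-1 - 258*I*√898)) + 2942)/((-937/3 + 916) - 4193495) = ((-434566 + (-1 - 258*I*√898)) + 2942)/(1811/3 - 4193495) = ((-434567 - 258*I*√898) + 2942)/(-12578674/3) = (-431625 - 258*I*√898)*(-3/12578674) = 1294875/12578674 + 387*I*√898/6289337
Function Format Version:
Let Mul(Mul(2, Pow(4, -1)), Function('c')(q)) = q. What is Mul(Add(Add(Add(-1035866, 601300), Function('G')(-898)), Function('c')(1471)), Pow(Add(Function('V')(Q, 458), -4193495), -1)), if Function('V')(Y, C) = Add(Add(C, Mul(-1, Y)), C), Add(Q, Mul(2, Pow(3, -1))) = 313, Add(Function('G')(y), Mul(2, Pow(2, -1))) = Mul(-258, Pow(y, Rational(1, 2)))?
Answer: Add(Rational(1294875, 12578674), Mul(Rational(387, 6289337), I, Pow(898, Rational(1, 2)))) ≈ Add(0.10294, Mul(0.0018439, I))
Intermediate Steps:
Function('c')(q) = Mul(2, q)
Function('G')(y) = Add(-1, Mul(-258, Pow(y, Rational(1, 2))))
Q = Rational(937, 3) (Q = Add(Rational(-2, 3), 313) = Rational(937, 3) ≈ 312.33)
Function('V')(Y, C) = Add(Mul(-1, Y), Mul(2, C))
Mul(Add(Add(Add(-1035866, 601300), Function('G')(-898)), Function('c')(1471)), Pow(Add(Function('V')(Q, 458), -4193495), -1)) = Mul(Add(Add(Add(-1035866, 601300), Add(-1, Mul(-258, Pow(-898, Rational(1, 2))))), Mul(2, 1471)), Pow(Add(Add(Mul(-1, Rational(937, 3)), Mul(2, 458)), -4193495), -1)) = Mul(Add(Add(-434566, Add(-1, Mul(-258, Mul(I, Pow(898, Rational(1, 2)))))), 2942), Pow(Add(Add(Rational(-937, 3), 916), -4193495), -1)) = Mul(Add(Add(-434566, Add(-1, Mul(-258, I, Pow(898, Rational(1, 2))))), 2942), Pow(Add(Rational(1811, 3), -4193495), -1)) = Mul(Add(Add(-434567, Mul(-258, I, Pow(898, Rational(1, 2)))), 2942), Pow(Rational(-12578674, 3), -1)) = Mul(Add(-431625, Mul(-258, I, Pow(898, Rational(1, 2)))), Rational(-3, 12578674)) = Add(Rational(1294875, 12578674), Mul(Rational(387, 6289337), I, Pow(898, Rational(1, 2))))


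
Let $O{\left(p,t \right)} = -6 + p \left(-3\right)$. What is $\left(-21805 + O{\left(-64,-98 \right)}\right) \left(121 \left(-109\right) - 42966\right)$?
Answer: $1214014945$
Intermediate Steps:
$O{\left(p,t \right)} = -6 - 3 p$
$\left(-21805 + O{\left(-64,-98 \right)}\right) \left(121 \left(-109\right) - 42966\right) = \left(-21805 - -186\right) \left(121 \left(-109\right) - 42966\right) = \left(-21805 + \left(-6 + 192\right)\right) \left(-13189 - 42966\right) = \left(-21805 + 186\right) \left(-56155\right) = \left(-21619\right) \left(-56155\right) = 1214014945$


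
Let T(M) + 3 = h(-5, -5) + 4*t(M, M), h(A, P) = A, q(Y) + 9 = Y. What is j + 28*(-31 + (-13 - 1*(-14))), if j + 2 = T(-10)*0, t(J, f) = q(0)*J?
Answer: -842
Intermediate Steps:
q(Y) = -9 + Y
t(J, f) = -9*J (t(J, f) = (-9 + 0)*J = -9*J)
T(M) = -8 - 36*M (T(M) = -3 + (-5 + 4*(-9*M)) = -3 + (-5 - 36*M) = -8 - 36*M)
j = -2 (j = -2 + (-8 - 36*(-10))*0 = -2 + (-8 + 360)*0 = -2 + 352*0 = -2 + 0 = -2)
j + 28*(-31 + (-13 - 1*(-14))) = -2 + 28*(-31 + (-13 - 1*(-14))) = -2 + 28*(-31 + (-13 + 14)) = -2 + 28*(-31 + 1) = -2 + 28*(-30) = -2 - 840 = -842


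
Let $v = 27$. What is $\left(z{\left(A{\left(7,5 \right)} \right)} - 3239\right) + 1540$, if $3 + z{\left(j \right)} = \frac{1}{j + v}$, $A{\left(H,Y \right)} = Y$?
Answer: $- \frac{54463}{32} \approx -1702.0$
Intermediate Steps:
$z{\left(j \right)} = -3 + \frac{1}{27 + j}$ ($z{\left(j \right)} = -3 + \frac{1}{j + 27} = -3 + \frac{1}{27 + j}$)
$\left(z{\left(A{\left(7,5 \right)} \right)} - 3239\right) + 1540 = \left(\frac{-80 - 15}{27 + 5} - 3239\right) + 1540 = \left(\frac{-80 - 15}{32} - 3239\right) + 1540 = \left(\frac{1}{32} \left(-95\right) - 3239\right) + 1540 = \left(- \frac{95}{32} - 3239\right) + 1540 = - \frac{103743}{32} + 1540 = - \frac{54463}{32}$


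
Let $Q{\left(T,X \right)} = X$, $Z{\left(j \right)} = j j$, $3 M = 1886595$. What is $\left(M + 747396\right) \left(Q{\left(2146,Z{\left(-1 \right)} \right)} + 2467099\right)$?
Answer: $3395373513100$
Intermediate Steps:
$M = 628865$ ($M = \frac{1}{3} \cdot 1886595 = 628865$)
$Z{\left(j \right)} = j^{2}$
$\left(M + 747396\right) \left(Q{\left(2146,Z{\left(-1 \right)} \right)} + 2467099\right) = \left(628865 + 747396\right) \left(\left(-1\right)^{2} + 2467099\right) = 1376261 \left(1 + 2467099\right) = 1376261 \cdot 2467100 = 3395373513100$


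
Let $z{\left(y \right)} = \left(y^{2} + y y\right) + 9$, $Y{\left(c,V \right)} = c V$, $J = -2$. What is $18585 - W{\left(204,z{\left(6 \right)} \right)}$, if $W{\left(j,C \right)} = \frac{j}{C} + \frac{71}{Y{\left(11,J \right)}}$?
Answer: $\frac{11039911}{594} \approx 18586.0$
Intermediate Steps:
$Y{\left(c,V \right)} = V c$
$z{\left(y \right)} = 9 + 2 y^{2}$ ($z{\left(y \right)} = \left(y^{2} + y^{2}\right) + 9 = 2 y^{2} + 9 = 9 + 2 y^{2}$)
$W{\left(j,C \right)} = - \frac{71}{22} + \frac{j}{C}$ ($W{\left(j,C \right)} = \frac{j}{C} + \frac{71}{\left(-2\right) 11} = \frac{j}{C} + \frac{71}{-22} = \frac{j}{C} + 71 \left(- \frac{1}{22}\right) = \frac{j}{C} - \frac{71}{22} = - \frac{71}{22} + \frac{j}{C}$)
$18585 - W{\left(204,z{\left(6 \right)} \right)} = 18585 - \left(- \frac{71}{22} + \frac{204}{9 + 2 \cdot 6^{2}}\right) = 18585 - \left(- \frac{71}{22} + \frac{204}{9 + 2 \cdot 36}\right) = 18585 - \left(- \frac{71}{22} + \frac{204}{9 + 72}\right) = 18585 - \left(- \frac{71}{22} + \frac{204}{81}\right) = 18585 - \left(- \frac{71}{22} + 204 \cdot \frac{1}{81}\right) = 18585 - \left(- \frac{71}{22} + \frac{68}{27}\right) = 18585 - - \frac{421}{594} = 18585 + \frac{421}{594} = \frac{11039911}{594}$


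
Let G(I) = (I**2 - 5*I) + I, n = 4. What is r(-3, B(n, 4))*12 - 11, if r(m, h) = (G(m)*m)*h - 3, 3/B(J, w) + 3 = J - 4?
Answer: 709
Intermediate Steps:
G(I) = I**2 - 4*I
B(J, w) = 3/(-7 + J) (B(J, w) = 3/(-3 + (J - 4)) = 3/(-3 + (-4 + J)) = 3/(-7 + J))
r(m, h) = -3 + h*m**2*(-4 + m) (r(m, h) = ((m*(-4 + m))*m)*h - 3 = (m**2*(-4 + m))*h - 3 = h*m**2*(-4 + m) - 3 = -3 + h*m**2*(-4 + m))
r(-3, B(n, 4))*12 - 11 = (-3 + (3/(-7 + 4))*(-3)**2*(-4 - 3))*12 - 11 = (-3 + (3/(-3))*9*(-7))*12 - 11 = (-3 + (3*(-1/3))*9*(-7))*12 - 11 = (-3 - 1*9*(-7))*12 - 11 = (-3 + 63)*12 - 11 = 60*12 - 11 = 720 - 11 = 709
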